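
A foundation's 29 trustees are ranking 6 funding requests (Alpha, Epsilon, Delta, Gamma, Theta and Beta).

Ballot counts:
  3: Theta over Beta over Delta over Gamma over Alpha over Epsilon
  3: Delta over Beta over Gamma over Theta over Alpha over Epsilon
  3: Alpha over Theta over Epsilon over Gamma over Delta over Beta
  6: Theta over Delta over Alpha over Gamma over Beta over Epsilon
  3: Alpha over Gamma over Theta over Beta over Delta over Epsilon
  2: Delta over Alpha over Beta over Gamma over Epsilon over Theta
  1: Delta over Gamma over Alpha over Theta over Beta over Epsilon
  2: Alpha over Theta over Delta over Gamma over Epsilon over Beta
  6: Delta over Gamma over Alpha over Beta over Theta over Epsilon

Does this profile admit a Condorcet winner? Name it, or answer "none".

Pairwise majorities:
Alpha–Epsilon: Alpha 29–0.
Alpha–Delta: Delta 21–8.
Alpha–Gamma: Alpha 16–13.
Alpha vs Theta: Alpha, 17–12.
Alpha vs Beta: Alpha wins 23–6.
Epsilon vs Delta: Delta wins 26–3.
Epsilon vs Gamma: Gamma wins 26–3.
Epsilon–Theta: Theta 27–2.
Epsilon vs Beta: Beta wins 24–5.
Delta vs Gamma: Delta wins 23–6.
Delta–Theta: Theta 17–12.
Delta vs Beta: Delta, 23–6.
Gamma vs Theta: Gamma, 15–14.
Gamma–Beta: Gamma 21–8.
Theta–Beta: Theta 18–11.
Each project drops at least one matchup (Alpha loses to Delta; Epsilon loses to Alpha; Delta loses to Theta; Gamma loses to Alpha; Theta loses to Alpha; Beta loses to Alpha); the cycle Alpha beats Theta beats Delta beats Alpha rules out a Condorcet winner.

none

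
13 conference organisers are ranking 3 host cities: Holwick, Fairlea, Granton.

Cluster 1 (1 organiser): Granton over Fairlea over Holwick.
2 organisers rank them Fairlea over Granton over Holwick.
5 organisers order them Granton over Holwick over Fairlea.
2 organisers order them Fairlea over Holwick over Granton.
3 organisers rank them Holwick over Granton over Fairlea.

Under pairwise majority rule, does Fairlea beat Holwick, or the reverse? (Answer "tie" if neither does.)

Ballots ranking Fairlea above Holwick: 1 + 2 + 2 = 5.
Ballots ranking Holwick above Fairlea: 13 − 5 = 8.
Holwick wins the head-to-head 8–5.

Holwick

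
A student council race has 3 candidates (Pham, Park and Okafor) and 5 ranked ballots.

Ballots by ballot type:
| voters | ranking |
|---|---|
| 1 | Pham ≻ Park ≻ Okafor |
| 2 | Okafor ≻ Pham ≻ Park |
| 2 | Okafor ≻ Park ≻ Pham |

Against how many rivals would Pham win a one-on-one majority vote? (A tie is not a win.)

1

Pham against each rival (5 voters):
Pham vs Park: Pham is ranked higher on 1+2 = 3 ballots, Park on 2. Pham wins 3–2.
Pham vs Okafor: 1 for Pham, 4 for Okafor — Okafor by 4–1.
Pham beats Park; loses to Okafor — 1 pairwise win.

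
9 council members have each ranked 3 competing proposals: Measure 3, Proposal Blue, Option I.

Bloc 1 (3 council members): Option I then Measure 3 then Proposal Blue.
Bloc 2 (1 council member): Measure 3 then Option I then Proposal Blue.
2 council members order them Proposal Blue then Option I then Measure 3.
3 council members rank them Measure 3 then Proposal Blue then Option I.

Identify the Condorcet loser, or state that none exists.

Head-to-head results (9 council members):
Measure 3 vs Proposal Blue: Measure 3 wins 7–2.
Measure 3 vs Option I: Option I, 5–4.
Proposal Blue vs Option I: Proposal Blue, 5–4.
No option is winless: Measure 3 beats Proposal Blue; Proposal Blue beats Option I; Option I beats Measure 3. There is no Condorcet loser.

none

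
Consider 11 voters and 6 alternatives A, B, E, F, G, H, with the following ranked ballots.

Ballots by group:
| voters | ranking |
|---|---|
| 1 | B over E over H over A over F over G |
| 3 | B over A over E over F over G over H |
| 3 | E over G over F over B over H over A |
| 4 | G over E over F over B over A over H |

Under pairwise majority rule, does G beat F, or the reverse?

Ballots ranking G above F: 3 + 4 = 7.
Ballots ranking F above G: 11 − 7 = 4.
G wins the head-to-head 7–4.

G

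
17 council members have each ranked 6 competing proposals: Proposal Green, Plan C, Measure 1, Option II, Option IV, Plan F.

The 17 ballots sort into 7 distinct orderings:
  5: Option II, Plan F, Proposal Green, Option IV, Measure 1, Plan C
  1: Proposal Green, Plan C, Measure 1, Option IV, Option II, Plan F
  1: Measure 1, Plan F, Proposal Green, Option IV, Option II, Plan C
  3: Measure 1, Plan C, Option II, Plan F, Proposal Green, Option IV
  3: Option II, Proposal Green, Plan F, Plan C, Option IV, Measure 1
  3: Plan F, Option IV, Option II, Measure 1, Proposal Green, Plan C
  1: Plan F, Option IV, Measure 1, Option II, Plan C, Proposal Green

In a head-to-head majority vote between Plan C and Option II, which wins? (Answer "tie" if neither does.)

Option II

Ballots ranking Plan C above Option II: 1 + 3 = 4.
Ballots ranking Option II above Plan C: 17 − 4 = 13.
Option II wins the head-to-head 13–4.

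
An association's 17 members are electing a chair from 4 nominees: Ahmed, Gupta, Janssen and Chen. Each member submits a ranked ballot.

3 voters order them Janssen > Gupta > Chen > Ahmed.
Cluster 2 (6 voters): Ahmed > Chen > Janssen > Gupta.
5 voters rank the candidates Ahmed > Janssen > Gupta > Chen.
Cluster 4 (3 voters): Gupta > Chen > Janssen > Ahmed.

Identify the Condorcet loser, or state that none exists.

Pairwise majorities:
Ahmed vs Gupta: Ahmed is ranked higher on 6+5 = 11 ballots, Gupta on 6. Ahmed wins 11–6.
Ahmed–Janssen: Ahmed 11–6.
Ahmed vs Chen: Ahmed wins 11–6.
Gupta vs Janssen: Janssen, 14–3.
Gupta vs Chen: Gupta preferred on 3+5+3 = 11 ballots; Gupta wins 11–6.
Janssen vs Chen: 8 to 9, Chen.
No candidate is winless: Ahmed beats Gupta; Gupta beats Chen; Janssen beats Gupta; Chen beats Janssen. There is no Condorcet loser.

none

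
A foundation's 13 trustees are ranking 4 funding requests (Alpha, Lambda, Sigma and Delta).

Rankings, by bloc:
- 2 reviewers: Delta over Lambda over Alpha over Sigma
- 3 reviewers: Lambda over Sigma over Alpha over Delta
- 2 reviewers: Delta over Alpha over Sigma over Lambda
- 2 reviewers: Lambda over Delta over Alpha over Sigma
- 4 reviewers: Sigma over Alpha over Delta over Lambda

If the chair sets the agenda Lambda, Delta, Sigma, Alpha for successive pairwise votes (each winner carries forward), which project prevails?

Round 1: Lambda vs Delta — 5–8, Delta advances.
Round 2: Delta vs Sigma — 6–7, Sigma advances.
Round 3: Sigma vs Alpha — 7–6, Sigma advances.
Sigma survives the agenda.

Sigma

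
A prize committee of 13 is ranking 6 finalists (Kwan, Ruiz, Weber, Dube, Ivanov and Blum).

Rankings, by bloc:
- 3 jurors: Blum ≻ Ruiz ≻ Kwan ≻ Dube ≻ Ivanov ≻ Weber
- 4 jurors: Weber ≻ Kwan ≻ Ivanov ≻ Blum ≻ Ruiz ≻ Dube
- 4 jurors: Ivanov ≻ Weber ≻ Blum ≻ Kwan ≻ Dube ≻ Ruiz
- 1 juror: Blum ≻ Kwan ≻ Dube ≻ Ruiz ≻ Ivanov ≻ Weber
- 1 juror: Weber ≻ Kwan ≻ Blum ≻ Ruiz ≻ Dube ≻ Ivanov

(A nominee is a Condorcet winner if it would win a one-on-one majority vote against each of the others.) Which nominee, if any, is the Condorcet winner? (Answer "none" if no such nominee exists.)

Head-to-head results (13 jurors):
Kwan–Ruiz: Kwan 10–3.
Kwan–Weber: Weber 9–4.
Kwan vs Dube: Kwan, 13–0.
Kwan vs Ivanov: Kwan, 9–4.
Kwan–Blum: Blum 8–5.
Ruiz vs Weber: Weber wins 9–4.
Ruiz vs Dube: Ruiz, 8–5.
Ruiz vs Ivanov: Ivanov wins 8–5.
Ruiz–Blum: Blum 13–0.
Weber vs Dube: Weber wins 9–4.
Weber vs Ivanov: Ivanov, 8–5.
Weber vs Blum: Weber, 9–4.
Dube–Ivanov: Ivanov 8–5.
Dube vs Blum: Blum wins 13–0.
Ivanov–Blum: Ivanov 8–5.
No nominee is unbeaten: Kwan loses to Weber; Ruiz loses to Kwan; Weber loses to Ivanov; Dube loses to Kwan; Ivanov loses to Kwan; Blum loses to Weber. In particular Kwan → Ivanov → Weber → Kwan is a majority cycle — no Condorcet winner exists.

none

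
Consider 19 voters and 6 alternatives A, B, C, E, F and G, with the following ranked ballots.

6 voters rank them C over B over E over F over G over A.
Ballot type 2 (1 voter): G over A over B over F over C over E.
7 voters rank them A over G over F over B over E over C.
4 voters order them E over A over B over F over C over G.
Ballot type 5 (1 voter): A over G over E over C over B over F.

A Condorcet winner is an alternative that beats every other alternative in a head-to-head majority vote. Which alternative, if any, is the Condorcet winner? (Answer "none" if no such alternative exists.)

none

Head-to-head results (19 voters):
A vs B: 1+7+4+1 = 13 for A, 6 for B — A by 13–6.
A vs C: 1+7+4+1 = 13 for A, 6 for C — A by 13–6.
A vs E: 9 to 10, E.
A vs F: A is ranked higher on 1+7+4+1 = 13 ballots, F on 6. A wins 13–6.
A vs G: A is ranked higher on 7+4+1 = 12 ballots, G on 7. A wins 12–7.
B vs C: B is ranked higher on 1+7+4 = 12 ballots, C on 7. B wins 12–7.
B vs E: B is ranked higher on 6+1+7 = 14 ballots, E on 5. B wins 14–5.
B vs F: B preferred on 6+1+4+1 = 12 ballots; B wins 12–7.
B vs G: 10 to 9, B.
C vs E: C is ranked higher on 6+1 = 7 ballots, E on 12. E wins 12–7.
C vs F: 7 to 12, F.
C vs G: 10 to 9, C.
E vs F: 11 to 8, E.
E vs G: 6+4 = 10 for E, 9 for G — E by 10–9.
F vs G: F preferred on 6+4 = 10 ballots; F wins 10–9.
Each alternative drops at least one matchup (A loses to E; B loses to A; C loses to A; E loses to B; F loses to A; G loses to A); the cycle A beats B beats E beats A rules out a Condorcet winner.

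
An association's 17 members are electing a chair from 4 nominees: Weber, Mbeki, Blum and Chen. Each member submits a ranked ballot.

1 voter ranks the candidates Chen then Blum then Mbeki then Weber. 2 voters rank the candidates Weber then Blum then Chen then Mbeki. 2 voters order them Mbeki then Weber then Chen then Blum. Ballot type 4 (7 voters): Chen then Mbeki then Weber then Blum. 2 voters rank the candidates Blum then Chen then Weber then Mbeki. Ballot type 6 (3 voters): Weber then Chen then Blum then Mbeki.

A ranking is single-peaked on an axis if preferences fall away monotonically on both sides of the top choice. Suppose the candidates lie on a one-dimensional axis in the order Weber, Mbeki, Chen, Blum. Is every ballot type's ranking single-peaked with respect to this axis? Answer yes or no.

Axis positions: Weber=1, Mbeki=2, Chen=3, Blum=4.
Ballot type 1 (peak Chen at position 3): ranking walks positions 3-4-2-1, expanding outward from the peak — single-peaked.
Ballot type 2: ranking walks positions 1-4-3-2; Blum is ranked above Mbeki even though Mbeki lies between Blum and the peak Weber on the axis — preferences dip and rise again. Not single-peaked.
Ballot type 3 (peak Mbeki at position 2): ranking walks positions 2-1-3-4, expanding outward from the peak — single-peaked.
Ballot type 4 (peak Chen at position 3): ranking walks positions 3-2-1-4, expanding outward from the peak — single-peaked.
Ballot type 5: ranking walks positions 4-3-1-2; Weber is ranked above Mbeki even though Mbeki lies between Weber and the peak Blum on the axis — preferences dip and rise again. Not single-peaked.
Ballot type 6: ranking walks positions 1-3-4-2; Chen is ranked above Mbeki even though Mbeki lies between Chen and the peak Weber on the axis — preferences dip and rise again. Not single-peaked.
Ballot type 2 violates single-peakedness, so the profile is not single-peaked on this axis.

no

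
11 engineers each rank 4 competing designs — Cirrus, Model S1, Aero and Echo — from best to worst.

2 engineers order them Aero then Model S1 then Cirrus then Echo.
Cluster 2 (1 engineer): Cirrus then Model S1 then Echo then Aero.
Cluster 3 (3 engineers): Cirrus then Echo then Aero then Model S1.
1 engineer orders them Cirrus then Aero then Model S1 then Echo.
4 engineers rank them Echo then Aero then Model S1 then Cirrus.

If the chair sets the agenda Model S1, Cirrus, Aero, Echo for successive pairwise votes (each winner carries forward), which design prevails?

Echo

Round 1: Model S1 vs Cirrus — 6–5, Model S1 advances.
Round 2: Model S1 vs Aero — 1–10, Aero advances.
Round 3: Aero vs Echo — 3–8, Echo advances.
The agenda winner is Echo.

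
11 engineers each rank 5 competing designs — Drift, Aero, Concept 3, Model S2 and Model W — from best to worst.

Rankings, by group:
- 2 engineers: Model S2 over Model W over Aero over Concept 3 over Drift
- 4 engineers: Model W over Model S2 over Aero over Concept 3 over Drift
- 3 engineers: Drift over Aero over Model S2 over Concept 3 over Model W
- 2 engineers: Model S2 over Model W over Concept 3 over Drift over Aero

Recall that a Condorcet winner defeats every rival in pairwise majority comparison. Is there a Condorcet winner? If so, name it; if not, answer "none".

Model S2

Check each pair by majority over 11 ballots:
Drift vs Aero: Aero, 6–5.
Drift–Concept 3: Concept 3 8–3.
Drift vs Model S2: Model S2, 8–3.
Drift vs Model W: Model W, 8–3.
Aero–Concept 3: Aero 9–2.
Aero vs Model S2: Model S2, 8–3.
Aero vs Model W: Model W, 8–3.
Concept 3 vs Model S2: Model S2 wins 11–0.
Concept 3 vs Model W: Model W wins 8–3.
Model S2 vs Model W: Model S2, 7–4.
Model S2 wins every pairwise contest, so Model S2 is the Condorcet winner.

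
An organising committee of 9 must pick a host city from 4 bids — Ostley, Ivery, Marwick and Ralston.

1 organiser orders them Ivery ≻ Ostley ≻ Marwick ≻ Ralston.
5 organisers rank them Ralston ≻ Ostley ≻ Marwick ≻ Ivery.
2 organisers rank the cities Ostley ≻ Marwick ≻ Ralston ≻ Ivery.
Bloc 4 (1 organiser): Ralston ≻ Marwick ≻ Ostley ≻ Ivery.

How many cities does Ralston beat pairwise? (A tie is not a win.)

Ralston against each rival (9 organisers):
Ralston vs Ostley: Ralston wins 6–3.
Ralston vs Ivery: 8 to 1, Ralston.
Ralston vs Marwick: 5+1 = 6 for Ralston, 3 for Marwick — Ralston by 6–3.
Ralston beats Ostley, Ivery, Marwick — 3 pairwise wins.

3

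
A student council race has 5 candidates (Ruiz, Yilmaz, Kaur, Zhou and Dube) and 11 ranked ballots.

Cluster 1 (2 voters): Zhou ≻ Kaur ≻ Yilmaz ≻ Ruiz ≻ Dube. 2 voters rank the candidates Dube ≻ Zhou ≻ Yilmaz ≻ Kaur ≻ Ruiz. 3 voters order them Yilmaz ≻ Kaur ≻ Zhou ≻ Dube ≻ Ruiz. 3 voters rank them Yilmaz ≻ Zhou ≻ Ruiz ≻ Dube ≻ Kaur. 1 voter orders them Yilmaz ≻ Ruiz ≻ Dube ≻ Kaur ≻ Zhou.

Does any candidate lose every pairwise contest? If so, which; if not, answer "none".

Pairwise majorities:
Ruiz vs Yilmaz: Yilmaz, 11–0.
Ruiz vs Kaur: Ruiz is ranked higher on 3+1 = 4 ballots, Kaur on 7. Kaur wins 7–4.
Ruiz vs Zhou: Ruiz is ranked higher on 1 ballot, Zhou on 10. Zhou wins 10–1.
Ruiz vs Dube: Ruiz is ranked higher on 2+3+1 = 6 ballots, Dube on 5. Ruiz wins 6–5.
Yilmaz vs Kaur: 2+3+3+1 = 9 for Yilmaz, 2 for Kaur — Yilmaz by 9–2.
Yilmaz vs Zhou: Yilmaz wins 7–4.
Yilmaz vs Dube: Yilmaz wins 9–2.
Kaur vs Zhou: 3+1 = 4 for Kaur, 7 for Zhou — Zhou by 7–4.
Kaur–Dube: Dube 6–5.
Zhou vs Dube: Zhou preferred on 2+3+3 = 8 ballots; Zhou wins 8–3.
Every candidate wins at least one matchup (Ruiz beats Dube; Yilmaz beats Ruiz; Kaur beats Ruiz; Zhou beats Ruiz; Dube beats Kaur), so there is no Condorcet loser.

none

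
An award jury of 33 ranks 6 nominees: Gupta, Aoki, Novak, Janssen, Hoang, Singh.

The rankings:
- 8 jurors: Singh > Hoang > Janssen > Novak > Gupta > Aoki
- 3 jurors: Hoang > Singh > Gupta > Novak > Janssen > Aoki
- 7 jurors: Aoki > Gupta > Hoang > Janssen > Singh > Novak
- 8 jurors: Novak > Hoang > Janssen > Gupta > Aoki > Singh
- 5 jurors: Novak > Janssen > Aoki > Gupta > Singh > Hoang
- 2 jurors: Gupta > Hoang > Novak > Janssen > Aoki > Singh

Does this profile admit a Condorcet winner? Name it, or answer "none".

Hoang

Pairwise majorities:
Gupta vs Aoki: 8+3+8+2 = 21 for Gupta, 12 for Aoki — Gupta by 21–12.
Gupta vs Novak: Gupta preferred on 3+7+2 = 12 ballots; Novak wins 21–12.
Gupta vs Janssen: Janssen wins 21–12.
Gupta vs Hoang: Gupta preferred on 7+5+2 = 14 ballots; Hoang wins 19–14.
Gupta vs Singh: Gupta, 22–11.
Aoki vs Novak: Aoki is ranked higher on 7 ballots, Novak on 26. Novak wins 26–7.
Aoki vs Janssen: Janssen, 26–7.
Aoki–Hoang: Hoang 21–12.
Aoki vs Singh: 22 to 11, Aoki.
Novak vs Janssen: Novak is ranked higher on 3+8+5+2 = 18 ballots, Janssen on 15. Novak wins 18–15.
Novak vs Hoang: Novak preferred on 8+5 = 13 ballots; Hoang wins 20–13.
Novak vs Singh: 8+5+2 = 15 for Novak, 18 for Singh — Singh by 18–15.
Janssen vs Hoang: Hoang, 28–5.
Janssen vs Singh: Janssen wins 22–11.
Hoang vs Singh: 20 to 13, Hoang.
Hoang defeats every rival head-to-head and is the Condorcet winner.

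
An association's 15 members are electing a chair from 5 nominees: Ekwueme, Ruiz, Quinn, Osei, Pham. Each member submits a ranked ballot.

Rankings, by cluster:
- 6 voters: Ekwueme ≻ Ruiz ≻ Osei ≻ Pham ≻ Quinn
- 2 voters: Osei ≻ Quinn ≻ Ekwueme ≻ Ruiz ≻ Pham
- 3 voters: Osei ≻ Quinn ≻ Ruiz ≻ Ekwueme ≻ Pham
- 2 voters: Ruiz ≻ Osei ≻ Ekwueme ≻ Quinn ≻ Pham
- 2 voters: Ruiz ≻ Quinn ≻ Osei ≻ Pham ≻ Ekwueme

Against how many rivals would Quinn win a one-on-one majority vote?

Quinn against each rival (15 voters):
Quinn–Ekwueme: Ekwueme 8–7.
Quinn vs Ruiz: Ruiz wins 10–5.
Quinn vs Osei: Osei, 13–2.
Quinn vs Pham: Quinn preferred on 2+3+2+2 = 9 ballots; Quinn wins 9–6.
Quinn beats Pham; loses to Ekwueme, Ruiz, Osei — 1 pairwise win.

1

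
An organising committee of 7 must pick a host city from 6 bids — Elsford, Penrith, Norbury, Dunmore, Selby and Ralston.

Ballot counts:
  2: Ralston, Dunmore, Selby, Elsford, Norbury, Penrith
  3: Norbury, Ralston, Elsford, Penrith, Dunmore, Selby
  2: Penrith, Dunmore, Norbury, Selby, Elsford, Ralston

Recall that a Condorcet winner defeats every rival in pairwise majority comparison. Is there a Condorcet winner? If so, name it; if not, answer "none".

Check each pair by majority over 7 ballots:
Elsford vs Penrith: 5 to 2, Elsford.
Elsford vs Norbury: Elsford preferred on 2 ballots; Norbury wins 5–2.
Elsford vs Dunmore: 3 to 4, Dunmore.
Elsford vs Selby: Elsford preferred on 3 ballots; Selby wins 4–3.
Elsford vs Ralston: 2 for Elsford, 5 for Ralston — Ralston by 5–2.
Penrith vs Norbury: 2 for Penrith, 5 for Norbury — Norbury by 5–2.
Penrith vs Dunmore: 3+2 = 5 for Penrith, 2 for Dunmore — Penrith by 5–2.
Penrith vs Selby: Penrith preferred on 3+2 = 5 ballots; Penrith wins 5–2.
Penrith vs Ralston: 2 to 5, Ralston.
Norbury vs Dunmore: Norbury preferred on 3 ballots; Dunmore wins 4–3.
Norbury vs Selby: 3+2 = 5 for Norbury, 2 for Selby — Norbury by 5–2.
Norbury vs Ralston: Norbury preferred on 3+2 = 5 ballots; Norbury wins 5–2.
Dunmore vs Selby: Dunmore preferred on 2+3+2 = 7 ballots; Dunmore wins 7–0.
Dunmore vs Ralston: Dunmore preferred on 2 ballots; Ralston wins 5–2.
Selby vs Ralston: 2 for Selby, 5 for Ralston — Ralston by 5–2.
No city is unbeaten: Elsford loses to Norbury; Penrith loses to Elsford; Norbury loses to Dunmore; Dunmore loses to Penrith; Selby loses to Penrith; Ralston loses to Norbury. In particular Elsford → Penrith → Dunmore → Elsford is a majority cycle — no Condorcet winner exists.

none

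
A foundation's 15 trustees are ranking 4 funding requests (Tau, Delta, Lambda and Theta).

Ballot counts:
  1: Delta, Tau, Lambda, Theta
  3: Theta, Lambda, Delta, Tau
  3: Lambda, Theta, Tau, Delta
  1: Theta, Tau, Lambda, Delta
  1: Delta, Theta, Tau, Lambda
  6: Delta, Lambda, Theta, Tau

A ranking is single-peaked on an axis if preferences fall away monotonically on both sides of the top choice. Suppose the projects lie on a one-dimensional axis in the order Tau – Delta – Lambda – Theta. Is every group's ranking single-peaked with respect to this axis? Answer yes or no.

no

Axis positions: Tau=1, Delta=2, Lambda=3, Theta=4.
Group 1 (peak Delta at position 2): ranking walks positions 2-1-3-4, expanding outward from the peak — single-peaked.
Group 2 (peak Theta at position 4): ranking walks positions 4-3-2-1, expanding outward from the peak — single-peaked.
Group 3: ranking walks positions 3-4-1-2; Tau is ranked above Delta even though Delta lies between Tau and the peak Lambda on the axis — preferences dip and rise again. Not single-peaked.
Group 4: ranking walks positions 4-1-3-2; Tau is ranked above Lambda even though Lambda lies between Tau and the peak Theta on the axis — preferences dip and rise again. Not single-peaked.
Group 5: ranking walks positions 2-4-1-3; Theta is ranked above Lambda even though Lambda lies between Theta and the peak Delta on the axis — preferences dip and rise again. Not single-peaked.
Group 6 (peak Delta at position 2): ranking walks positions 2-3-4-1, expanding outward from the peak — single-peaked.
Group 3 violates single-peakedness, so the profile is not single-peaked on this axis.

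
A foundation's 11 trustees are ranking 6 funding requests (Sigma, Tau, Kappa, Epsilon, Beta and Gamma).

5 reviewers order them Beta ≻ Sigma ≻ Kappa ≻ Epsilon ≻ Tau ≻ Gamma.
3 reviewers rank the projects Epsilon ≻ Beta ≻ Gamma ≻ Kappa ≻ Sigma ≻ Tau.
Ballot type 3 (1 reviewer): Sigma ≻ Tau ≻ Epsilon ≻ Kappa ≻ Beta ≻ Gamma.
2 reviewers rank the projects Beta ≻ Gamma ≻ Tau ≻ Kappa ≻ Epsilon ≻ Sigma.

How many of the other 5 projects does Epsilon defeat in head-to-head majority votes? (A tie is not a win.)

2

Epsilon against each rival (11 reviewers):
Epsilon vs Sigma: Sigma wins 6–5.
Epsilon vs Tau: 8 to 3, Epsilon.
Epsilon vs Kappa: Epsilon is ranked higher on 3+1 = 4 ballots, Kappa on 7. Kappa wins 7–4.
Epsilon vs Beta: Beta, 7–4.
Epsilon vs Gamma: Epsilon preferred on 5+3+1 = 9 ballots; Epsilon wins 9–2.
Epsilon beats Tau, Gamma; loses to Sigma, Kappa, Beta — 2 pairwise wins.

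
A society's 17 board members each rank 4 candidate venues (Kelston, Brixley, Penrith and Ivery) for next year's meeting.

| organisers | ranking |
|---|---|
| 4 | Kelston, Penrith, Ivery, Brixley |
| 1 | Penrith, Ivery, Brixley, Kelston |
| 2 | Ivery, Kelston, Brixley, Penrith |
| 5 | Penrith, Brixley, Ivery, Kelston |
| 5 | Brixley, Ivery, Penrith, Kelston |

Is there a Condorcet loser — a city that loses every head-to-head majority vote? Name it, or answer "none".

Pairwise majorities:
Kelston vs Brixley: 6 to 11, Brixley.
Kelston vs Penrith: Kelston preferred on 4+2 = 6 ballots; Penrith wins 11–6.
Kelston vs Ivery: Ivery, 13–4.
Brixley–Penrith: Penrith 10–7.
Brixley vs Ivery: Brixley, 10–7.
Penrith vs Ivery: 4+1+5 = 10 for Penrith, 7 for Ivery — Penrith by 10–7.
Kelston is beaten in every head-to-head and is the Condorcet loser.

Kelston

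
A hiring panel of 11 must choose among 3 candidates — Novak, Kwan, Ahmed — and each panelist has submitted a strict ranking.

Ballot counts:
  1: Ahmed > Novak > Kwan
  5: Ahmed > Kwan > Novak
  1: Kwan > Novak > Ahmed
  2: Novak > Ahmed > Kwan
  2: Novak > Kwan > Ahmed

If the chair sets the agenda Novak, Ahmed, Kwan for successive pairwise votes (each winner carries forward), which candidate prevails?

Round 1: Novak vs Ahmed — 5–6, Ahmed advances.
Round 2: Ahmed vs Kwan — 8–3, Ahmed advances.
Ahmed survives the agenda.

Ahmed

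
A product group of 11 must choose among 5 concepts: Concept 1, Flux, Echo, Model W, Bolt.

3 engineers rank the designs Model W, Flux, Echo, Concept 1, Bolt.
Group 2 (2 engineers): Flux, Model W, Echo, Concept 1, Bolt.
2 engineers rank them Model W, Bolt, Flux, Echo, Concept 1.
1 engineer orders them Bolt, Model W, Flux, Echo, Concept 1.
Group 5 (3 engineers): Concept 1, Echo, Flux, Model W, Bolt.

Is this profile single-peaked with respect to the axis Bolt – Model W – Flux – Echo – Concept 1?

yes

Axis positions: Bolt=1, Model W=2, Flux=3, Echo=4, Concept 1=5.
Group 1 (peak Model W at position 2): ranking walks positions 2-3-4-5-1, expanding outward from the peak — single-peaked.
Group 2 (peak Flux at position 3): ranking walks positions 3-2-4-5-1, expanding outward from the peak — single-peaked.
Group 3 (peak Model W at position 2): ranking walks positions 2-1-3-4-5, expanding outward from the peak — single-peaked.
Group 4 (peak Bolt at position 1): ranking walks positions 1-2-3-4-5, expanding outward from the peak — single-peaked.
Group 5 (peak Concept 1 at position 5): ranking walks positions 5-4-3-2-1, expanding outward from the peak — single-peaked.
Every ranking is single-peaked on this axis.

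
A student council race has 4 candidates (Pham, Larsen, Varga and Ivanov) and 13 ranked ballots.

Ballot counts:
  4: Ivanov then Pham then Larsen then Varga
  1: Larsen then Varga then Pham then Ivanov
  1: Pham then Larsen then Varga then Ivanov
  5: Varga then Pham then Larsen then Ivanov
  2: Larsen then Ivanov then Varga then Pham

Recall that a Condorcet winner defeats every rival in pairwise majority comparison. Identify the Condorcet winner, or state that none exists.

Check each pair by majority over 13 ballots:
Pham vs Larsen: Pham, 10–3.
Pham vs Varga: Varga, 8–5.
Pham vs Ivanov: Pham, 7–6.
Larsen–Varga: Larsen 8–5.
Larsen vs Ivanov: Larsen, 9–4.
Varga vs Ivanov: Varga wins 7–6.
No candidate is unbeaten: Pham loses to Varga; Larsen loses to Pham; Varga loses to Larsen; Ivanov loses to Pham. In particular Pham beats Larsen beats Varga beats Pham is a majority cycle — no Condorcet winner exists.

none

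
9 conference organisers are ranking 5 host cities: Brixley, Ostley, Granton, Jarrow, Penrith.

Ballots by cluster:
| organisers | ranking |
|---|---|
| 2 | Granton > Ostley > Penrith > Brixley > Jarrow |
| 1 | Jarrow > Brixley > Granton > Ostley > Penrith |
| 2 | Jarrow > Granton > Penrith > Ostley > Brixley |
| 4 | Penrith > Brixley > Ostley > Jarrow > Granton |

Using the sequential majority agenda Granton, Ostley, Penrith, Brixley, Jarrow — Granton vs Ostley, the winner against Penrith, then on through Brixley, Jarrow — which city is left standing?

Brixley

Round 1: Granton vs Ostley — 5–4, Granton advances.
Round 2: Granton vs Penrith — 5–4, Granton advances.
Round 3: Granton vs Brixley — 4–5, Brixley advances.
Round 4: Brixley vs Jarrow — 6–3, Brixley advances.
Brixley survives the agenda.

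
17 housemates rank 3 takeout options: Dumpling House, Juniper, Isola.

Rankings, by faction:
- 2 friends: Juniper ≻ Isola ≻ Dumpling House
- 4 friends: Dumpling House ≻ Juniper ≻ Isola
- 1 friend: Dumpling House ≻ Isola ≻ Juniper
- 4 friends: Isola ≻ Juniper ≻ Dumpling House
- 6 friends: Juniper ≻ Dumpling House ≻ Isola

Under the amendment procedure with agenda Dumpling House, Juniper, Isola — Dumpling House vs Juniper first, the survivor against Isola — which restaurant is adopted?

Round 1: Dumpling House vs Juniper — 5–12, Juniper advances.
Round 2: Juniper vs Isola — 12–5, Juniper advances.
Juniper survives the agenda.

Juniper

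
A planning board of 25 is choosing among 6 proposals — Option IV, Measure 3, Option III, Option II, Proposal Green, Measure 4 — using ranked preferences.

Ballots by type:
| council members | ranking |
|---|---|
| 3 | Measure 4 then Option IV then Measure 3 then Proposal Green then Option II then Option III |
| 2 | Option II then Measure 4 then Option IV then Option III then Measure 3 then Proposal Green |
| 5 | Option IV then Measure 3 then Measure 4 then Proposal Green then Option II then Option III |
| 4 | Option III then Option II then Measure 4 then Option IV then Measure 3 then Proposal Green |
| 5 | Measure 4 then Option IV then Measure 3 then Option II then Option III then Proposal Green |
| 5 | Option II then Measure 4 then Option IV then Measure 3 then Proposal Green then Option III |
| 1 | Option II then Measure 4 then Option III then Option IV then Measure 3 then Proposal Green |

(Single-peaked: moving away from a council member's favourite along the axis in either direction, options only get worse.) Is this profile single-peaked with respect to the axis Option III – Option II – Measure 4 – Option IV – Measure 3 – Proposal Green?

Axis positions: Option III=1, Option II=2, Measure 4=3, Option IV=4, Measure 3=5, Proposal Green=6.
Type 1 (peak Measure 4 at position 3): ranking walks positions 3-4-5-6-2-1, expanding outward from the peak — single-peaked.
Type 2 (peak Option II at position 2): ranking walks positions 2-3-4-1-5-6, expanding outward from the peak — single-peaked.
Type 3 (peak Option IV at position 4): ranking walks positions 4-5-3-6-2-1, expanding outward from the peak — single-peaked.
Type 4 (peak Option III at position 1): ranking walks positions 1-2-3-4-5-6, expanding outward from the peak — single-peaked.
Type 5 (peak Measure 4 at position 3): ranking walks positions 3-4-5-2-1-6, expanding outward from the peak — single-peaked.
Type 6 (peak Option II at position 2): ranking walks positions 2-3-4-5-6-1, expanding outward from the peak — single-peaked.
Type 7 (peak Option II at position 2): ranking walks positions 2-3-1-4-5-6, expanding outward from the peak — single-peaked.
Every ranking is single-peaked on this axis.

yes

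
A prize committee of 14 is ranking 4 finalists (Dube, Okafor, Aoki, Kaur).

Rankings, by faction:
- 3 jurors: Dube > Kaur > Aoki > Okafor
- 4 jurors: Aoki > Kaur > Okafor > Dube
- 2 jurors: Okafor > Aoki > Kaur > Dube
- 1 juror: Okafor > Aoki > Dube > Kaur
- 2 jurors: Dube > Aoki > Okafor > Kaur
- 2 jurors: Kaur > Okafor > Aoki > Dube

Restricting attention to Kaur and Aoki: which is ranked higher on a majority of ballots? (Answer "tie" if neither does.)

Ballots ranking Kaur above Aoki: 3 + 2 = 5.
Ballots ranking Aoki above Kaur: 14 − 5 = 9.
Aoki wins the head-to-head 9–5.

Aoki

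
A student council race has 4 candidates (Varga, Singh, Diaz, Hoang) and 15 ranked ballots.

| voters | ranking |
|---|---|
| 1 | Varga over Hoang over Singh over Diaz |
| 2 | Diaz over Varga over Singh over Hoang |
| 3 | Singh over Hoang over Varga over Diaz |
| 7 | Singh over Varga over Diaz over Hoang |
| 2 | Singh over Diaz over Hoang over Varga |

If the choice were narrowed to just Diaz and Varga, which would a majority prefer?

Ballots ranking Diaz above Varga: 2 + 2 = 4.
Ballots ranking Varga above Diaz: 15 − 4 = 11.
Varga wins the head-to-head 11–4.

Varga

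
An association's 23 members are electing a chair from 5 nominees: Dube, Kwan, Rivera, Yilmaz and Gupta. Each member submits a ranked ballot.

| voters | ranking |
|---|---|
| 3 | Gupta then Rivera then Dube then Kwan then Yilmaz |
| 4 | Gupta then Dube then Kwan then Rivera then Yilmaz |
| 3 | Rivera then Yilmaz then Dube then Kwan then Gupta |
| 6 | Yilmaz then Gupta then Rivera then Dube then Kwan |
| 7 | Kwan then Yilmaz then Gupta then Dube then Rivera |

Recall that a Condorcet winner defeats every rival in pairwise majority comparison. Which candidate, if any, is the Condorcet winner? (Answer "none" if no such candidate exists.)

Check each pair by majority over 23 ballots:
Dube vs Kwan: 3+4+3+6 = 16 for Dube, 7 for Kwan — Dube by 16–7.
Dube vs Rivera: 4+7 = 11 for Dube, 12 for Rivera — Rivera by 12–11.
Dube vs Yilmaz: Yilmaz, 16–7.
Dube vs Gupta: Gupta wins 20–3.
Kwan vs Rivera: Rivera wins 12–11.
Kwan–Yilmaz: Kwan 14–9.
Kwan vs Gupta: Gupta, 13–10.
Rivera vs Yilmaz: Yilmaz, 13–10.
Rivera vs Gupta: Gupta wins 20–3.
Yilmaz vs Gupta: 3+6+7 = 16 for Yilmaz, 7 for Gupta — Yilmaz by 16–7.
No candidate is unbeaten: Dube loses to Rivera; Kwan loses to Dube; Rivera loses to Yilmaz; Yilmaz loses to Kwan; Gupta loses to Yilmaz. In particular Dube → Kwan → Yilmaz → Dube is a majority cycle — no Condorcet winner exists.

none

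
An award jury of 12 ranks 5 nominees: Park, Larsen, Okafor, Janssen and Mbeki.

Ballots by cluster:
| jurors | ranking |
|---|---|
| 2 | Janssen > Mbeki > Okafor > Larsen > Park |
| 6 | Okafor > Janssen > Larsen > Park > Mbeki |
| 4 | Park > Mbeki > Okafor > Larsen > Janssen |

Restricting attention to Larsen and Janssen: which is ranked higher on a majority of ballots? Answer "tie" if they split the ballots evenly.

Janssen

Ballots ranking Larsen above Janssen: 4.
Ballots ranking Janssen above Larsen: 12 − 4 = 8.
Janssen wins the head-to-head 8–4.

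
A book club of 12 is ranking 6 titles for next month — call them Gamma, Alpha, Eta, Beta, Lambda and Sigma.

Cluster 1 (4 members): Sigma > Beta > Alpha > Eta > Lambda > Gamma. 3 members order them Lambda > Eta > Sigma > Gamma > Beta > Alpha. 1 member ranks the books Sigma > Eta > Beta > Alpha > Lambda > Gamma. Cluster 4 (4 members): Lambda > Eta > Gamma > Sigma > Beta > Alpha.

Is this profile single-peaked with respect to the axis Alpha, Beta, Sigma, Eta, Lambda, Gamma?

yes

Axis positions: Alpha=1, Beta=2, Sigma=3, Eta=4, Lambda=5, Gamma=6.
Cluster 1 (peak Sigma at position 3): ranking walks positions 3-2-1-4-5-6, expanding outward from the peak — single-peaked.
Cluster 2 (peak Lambda at position 5): ranking walks positions 5-4-3-6-2-1, expanding outward from the peak — single-peaked.
Cluster 3 (peak Sigma at position 3): ranking walks positions 3-4-2-1-5-6, expanding outward from the peak — single-peaked.
Cluster 4 (peak Lambda at position 5): ranking walks positions 5-4-6-3-2-1, expanding outward from the peak — single-peaked.
Every ranking is single-peaked on this axis.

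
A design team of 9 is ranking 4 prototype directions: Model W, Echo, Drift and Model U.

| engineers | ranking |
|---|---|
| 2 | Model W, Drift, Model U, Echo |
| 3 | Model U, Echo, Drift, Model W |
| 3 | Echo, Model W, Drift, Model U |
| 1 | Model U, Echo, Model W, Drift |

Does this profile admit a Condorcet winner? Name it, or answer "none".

Head-to-head results (9 engineers):
Model W vs Echo: Model W is ranked higher on 2 ballots, Echo on 7. Echo wins 7–2.
Model W vs Drift: 6 to 3, Model W.
Model W vs Model U: Model W preferred on 2+3 = 5 ballots; Model W wins 5–4.
Echo vs Drift: Echo preferred on 3+3+1 = 7 ballots; Echo wins 7–2.
Echo vs Model U: Echo preferred on 3 ballots; Model U wins 6–3.
Drift vs Model U: 5 to 4, Drift.
Every design loses at least once (Model W loses to Echo; Echo loses to Model U; Drift loses to Model W; Model U loses to Model W). The majority relation contains the cycle Model W → Model U → Echo → Model W, so there is no Condorcet winner.

none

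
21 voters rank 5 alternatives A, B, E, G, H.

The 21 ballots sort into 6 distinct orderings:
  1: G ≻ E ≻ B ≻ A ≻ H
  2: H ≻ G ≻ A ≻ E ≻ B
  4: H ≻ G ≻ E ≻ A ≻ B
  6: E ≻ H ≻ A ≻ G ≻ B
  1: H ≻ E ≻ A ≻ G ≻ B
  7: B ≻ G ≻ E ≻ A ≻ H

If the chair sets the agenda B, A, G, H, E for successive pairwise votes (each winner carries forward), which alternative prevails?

E

Round 1: B vs A — 8–13, A advances.
Round 2: A vs G — 7–14, G advances.
Round 3: G vs H — 8–13, H advances.
Round 4: H vs E — 7–14, E advances.
The agenda winner is E.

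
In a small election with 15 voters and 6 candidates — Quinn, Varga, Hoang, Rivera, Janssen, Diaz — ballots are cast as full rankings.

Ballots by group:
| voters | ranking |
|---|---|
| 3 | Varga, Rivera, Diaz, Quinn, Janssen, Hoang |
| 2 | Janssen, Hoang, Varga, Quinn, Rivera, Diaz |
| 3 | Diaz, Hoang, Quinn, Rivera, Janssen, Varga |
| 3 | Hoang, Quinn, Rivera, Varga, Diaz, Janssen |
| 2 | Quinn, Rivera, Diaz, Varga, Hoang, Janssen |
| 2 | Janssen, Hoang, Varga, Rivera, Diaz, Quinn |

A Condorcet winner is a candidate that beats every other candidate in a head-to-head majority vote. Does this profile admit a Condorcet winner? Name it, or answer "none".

Pairwise majorities:
Quinn–Varga: Quinn 8–7.
Quinn vs Hoang: Hoang, 10–5.
Quinn vs Rivera: Quinn wins 10–5.
Quinn vs Janssen: Quinn wins 11–4.
Quinn vs Diaz: Diaz wins 8–7.
Varga vs Hoang: Hoang wins 10–5.
Varga–Rivera: Rivera 8–7.
Varga vs Janssen: Varga wins 8–7.
Varga–Diaz: Varga 10–5.
Hoang vs Rivera: Hoang, 10–5.
Hoang vs Janssen: Hoang, 8–7.
Hoang vs Diaz: Diaz, 8–7.
Rivera vs Janssen: Rivera, 11–4.
Rivera vs Diaz: Rivera wins 12–3.
Janssen–Diaz: Diaz 11–4.
Each candidate drops at least one matchup (Quinn loses to Hoang; Varga loses to Quinn; Hoang loses to Diaz; Rivera loses to Quinn; Janssen loses to Quinn; Diaz loses to Varga); the cycle Quinn → Varga → Diaz → Quinn rules out a Condorcet winner.

none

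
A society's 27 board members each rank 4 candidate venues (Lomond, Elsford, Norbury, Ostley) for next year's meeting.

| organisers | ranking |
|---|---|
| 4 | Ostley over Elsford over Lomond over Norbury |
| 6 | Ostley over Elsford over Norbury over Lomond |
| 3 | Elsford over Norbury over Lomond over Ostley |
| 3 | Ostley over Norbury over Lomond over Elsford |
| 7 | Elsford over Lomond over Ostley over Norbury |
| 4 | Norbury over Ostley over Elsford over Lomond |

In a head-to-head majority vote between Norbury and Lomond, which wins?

Norbury

Ballots ranking Norbury above Lomond: 6 + 3 + 3 + 4 = 16.
Ballots ranking Lomond above Norbury: 27 − 16 = 11.
Norbury wins the head-to-head 16–11.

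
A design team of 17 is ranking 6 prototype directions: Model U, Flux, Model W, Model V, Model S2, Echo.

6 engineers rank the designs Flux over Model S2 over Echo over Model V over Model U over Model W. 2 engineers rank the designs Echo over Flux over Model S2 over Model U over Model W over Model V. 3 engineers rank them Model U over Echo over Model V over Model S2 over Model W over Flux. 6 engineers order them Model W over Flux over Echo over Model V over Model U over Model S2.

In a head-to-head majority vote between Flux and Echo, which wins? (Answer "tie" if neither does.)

Flux

Ballots ranking Flux above Echo: 6 + 6 = 12.
Ballots ranking Echo above Flux: 17 − 12 = 5.
Flux wins the head-to-head 12–5.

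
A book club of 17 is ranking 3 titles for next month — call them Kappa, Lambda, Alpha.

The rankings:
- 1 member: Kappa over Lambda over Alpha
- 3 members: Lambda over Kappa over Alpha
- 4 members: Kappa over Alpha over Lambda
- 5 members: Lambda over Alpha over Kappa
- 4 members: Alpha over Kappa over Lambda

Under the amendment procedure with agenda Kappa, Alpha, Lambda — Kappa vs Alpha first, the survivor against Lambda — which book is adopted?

Lambda

Round 1: Kappa vs Alpha — 8–9, Alpha advances.
Round 2: Alpha vs Lambda — 8–9, Lambda advances.
The agenda winner is Lambda.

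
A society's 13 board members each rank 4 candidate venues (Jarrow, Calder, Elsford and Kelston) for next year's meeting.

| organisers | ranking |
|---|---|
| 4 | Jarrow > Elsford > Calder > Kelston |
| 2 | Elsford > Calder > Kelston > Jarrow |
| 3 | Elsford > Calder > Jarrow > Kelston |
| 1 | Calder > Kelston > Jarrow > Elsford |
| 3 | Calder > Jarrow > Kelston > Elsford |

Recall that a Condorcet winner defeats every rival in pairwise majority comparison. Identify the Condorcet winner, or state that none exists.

none

Check each pair by majority over 13 ballots:
Jarrow vs Calder: 4 for Jarrow, 9 for Calder — Calder by 9–4.
Jarrow vs Elsford: 8 to 5, Jarrow.
Jarrow vs Kelston: Jarrow wins 10–3.
Calder vs Elsford: Elsford, 9–4.
Calder vs Kelston: Calder wins 13–0.
Elsford–Kelston: Elsford 9–4.
Every city loses at least once (Jarrow loses to Calder; Calder loses to Elsford; Elsford loses to Jarrow; Kelston loses to Jarrow). The majority relation contains the cycle Jarrow beats Elsford beats Calder beats Jarrow, so there is no Condorcet winner.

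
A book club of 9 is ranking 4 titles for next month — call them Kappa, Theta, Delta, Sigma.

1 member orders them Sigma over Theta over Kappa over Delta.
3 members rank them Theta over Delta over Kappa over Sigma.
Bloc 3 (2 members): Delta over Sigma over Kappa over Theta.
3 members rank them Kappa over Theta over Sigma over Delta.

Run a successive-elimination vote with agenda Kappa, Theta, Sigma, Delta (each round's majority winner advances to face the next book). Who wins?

Delta

Round 1: Kappa vs Theta — 5–4, Kappa advances.
Round 2: Kappa vs Sigma — 6–3, Kappa advances.
Round 3: Kappa vs Delta — 4–5, Delta advances.
The agenda winner is Delta.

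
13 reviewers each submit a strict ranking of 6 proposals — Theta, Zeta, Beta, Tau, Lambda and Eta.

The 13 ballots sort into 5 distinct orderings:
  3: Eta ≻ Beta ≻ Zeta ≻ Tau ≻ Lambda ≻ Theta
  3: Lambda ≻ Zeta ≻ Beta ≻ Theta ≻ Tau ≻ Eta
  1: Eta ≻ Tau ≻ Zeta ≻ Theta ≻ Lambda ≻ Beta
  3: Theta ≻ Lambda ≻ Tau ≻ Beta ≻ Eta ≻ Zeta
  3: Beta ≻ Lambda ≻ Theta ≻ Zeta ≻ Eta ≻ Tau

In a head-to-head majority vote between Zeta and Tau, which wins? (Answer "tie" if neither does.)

Zeta

Ballots ranking Zeta above Tau: 3 + 3 + 3 = 9.
Ballots ranking Tau above Zeta: 13 − 9 = 4.
Zeta wins the head-to-head 9–4.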